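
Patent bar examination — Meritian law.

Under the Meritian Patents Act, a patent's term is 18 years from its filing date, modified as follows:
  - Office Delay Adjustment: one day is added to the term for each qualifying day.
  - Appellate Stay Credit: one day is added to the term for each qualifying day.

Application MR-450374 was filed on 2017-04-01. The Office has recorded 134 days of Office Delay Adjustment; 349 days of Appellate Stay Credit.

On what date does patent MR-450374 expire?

July 27, 2036

Base term: filing date + 18 years → 1 April 2035.
Office Delay Adjustment: +134 days → 13 August 2035.
Appellate Stay Credit: +349 days → 27 July 2036.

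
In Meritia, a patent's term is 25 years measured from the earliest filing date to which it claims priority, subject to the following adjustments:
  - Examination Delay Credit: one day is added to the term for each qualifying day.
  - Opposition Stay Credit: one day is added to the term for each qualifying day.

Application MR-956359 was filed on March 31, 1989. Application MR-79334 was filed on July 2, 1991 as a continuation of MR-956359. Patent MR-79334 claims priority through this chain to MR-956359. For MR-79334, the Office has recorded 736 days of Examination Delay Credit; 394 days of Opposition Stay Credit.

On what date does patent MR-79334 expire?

2017-05-04

Earliest priority filing: 31 March 1989.
Base term: 31 March 1989 + 25 years → 31 March 2014.
Examination Delay Credit: +736 days → 5 April 2016.
Opposition Stay Credit: +394 days → 4 May 2017.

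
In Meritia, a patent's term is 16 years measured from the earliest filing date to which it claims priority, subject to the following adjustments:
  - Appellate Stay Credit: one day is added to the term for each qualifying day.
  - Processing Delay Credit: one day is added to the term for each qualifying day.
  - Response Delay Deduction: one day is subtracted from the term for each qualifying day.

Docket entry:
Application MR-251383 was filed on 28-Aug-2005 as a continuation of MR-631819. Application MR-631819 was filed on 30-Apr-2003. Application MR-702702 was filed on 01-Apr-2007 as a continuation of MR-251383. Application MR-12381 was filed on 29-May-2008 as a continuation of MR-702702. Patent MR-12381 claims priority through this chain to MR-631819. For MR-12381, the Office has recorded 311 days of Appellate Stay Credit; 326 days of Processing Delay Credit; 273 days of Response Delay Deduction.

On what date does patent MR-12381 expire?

2020-04-28

Earliest priority filing: 30 April 2003.
Base term: 30 April 2003 + 16 years → 30 April 2019.
Appellate Stay Credit: +311 days → 6 March 2020.
Processing Delay Credit: +326 days → 26 January 2021.
Response Delay Deduction: −273 days → 28 April 2020.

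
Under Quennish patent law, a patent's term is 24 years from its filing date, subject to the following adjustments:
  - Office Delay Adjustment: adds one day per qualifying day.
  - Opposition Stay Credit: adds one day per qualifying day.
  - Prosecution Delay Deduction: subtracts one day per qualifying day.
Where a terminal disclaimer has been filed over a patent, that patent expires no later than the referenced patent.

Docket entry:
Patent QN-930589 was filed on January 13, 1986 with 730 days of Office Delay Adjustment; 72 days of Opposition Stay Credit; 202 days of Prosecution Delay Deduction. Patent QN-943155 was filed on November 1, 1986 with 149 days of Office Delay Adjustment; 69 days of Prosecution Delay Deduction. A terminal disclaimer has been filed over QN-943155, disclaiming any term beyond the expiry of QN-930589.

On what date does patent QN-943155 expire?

Natural term of QN-943155:
  Base: filing + 24 years → 1 November 2010.
  Office Delay Adjustment: +149 days → 30 March 2011.
  Prosecution Delay Deduction: −69 days → 20 January 2011.
Expiry of referenced patent QN-930589:
  Base: filing + 24 years → 13 January 2010.
  Office Delay Adjustment: +730 days → 13 January 2012.
  Opposition Stay Credit: +72 days → 25 March 2012.
  Prosecution Delay Deduction: −202 days → 5 September 2011.
Terminal disclaimer: QN-943155 expires on the earlier of 20 January 2011 and 5 September 2011.

2011-01-20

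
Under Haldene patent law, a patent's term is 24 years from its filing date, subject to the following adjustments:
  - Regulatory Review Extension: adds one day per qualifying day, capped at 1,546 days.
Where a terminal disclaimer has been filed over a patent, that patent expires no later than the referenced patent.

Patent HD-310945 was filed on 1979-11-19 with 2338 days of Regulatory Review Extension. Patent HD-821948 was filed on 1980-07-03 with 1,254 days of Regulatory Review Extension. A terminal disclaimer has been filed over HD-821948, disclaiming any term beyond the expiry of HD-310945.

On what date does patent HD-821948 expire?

2007-12-09

Natural term of HD-821948:
  Base: filing + 24 years → 3 July 2004.
  Regulatory Review Extension: 1254 days (within the 1546-day cap) → +1254 days → 9 December 2007.
Expiry of referenced patent HD-310945:
  Base: filing + 24 years → 19 November 2003.
  Regulatory Review Extension: 2338 days claimed exceeds the 1546-day cap, so +1546 days → 12 February 2008.
Terminal disclaimer: HD-821948 expires on the earlier of 9 December 2007 and 12 February 2008.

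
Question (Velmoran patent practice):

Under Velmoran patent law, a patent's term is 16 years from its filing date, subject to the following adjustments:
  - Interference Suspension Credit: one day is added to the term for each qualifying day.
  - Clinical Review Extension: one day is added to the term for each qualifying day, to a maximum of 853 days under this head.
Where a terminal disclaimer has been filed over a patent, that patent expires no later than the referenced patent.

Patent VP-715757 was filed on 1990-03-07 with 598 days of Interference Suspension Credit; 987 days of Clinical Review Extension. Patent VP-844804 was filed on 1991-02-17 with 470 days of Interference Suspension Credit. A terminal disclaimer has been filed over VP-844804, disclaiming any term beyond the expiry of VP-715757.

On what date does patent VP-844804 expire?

June 1, 2008

Natural term of VP-844804:
  Base: filing + 16 years → 17 February 2007.
  Interference Suspension Credit: +470 days → 1 June 2008.
Expiry of referenced patent VP-715757:
  Base: filing + 16 years → 7 March 2006.
  Interference Suspension Credit: +598 days → 26 October 2007.
  Clinical Review Extension: 987 days claimed exceeds the 853-day cap, so +853 days → 25 February 2010.
Terminal disclaimer: VP-844804 expires on the earlier of 1 June 2008 and 25 February 2010.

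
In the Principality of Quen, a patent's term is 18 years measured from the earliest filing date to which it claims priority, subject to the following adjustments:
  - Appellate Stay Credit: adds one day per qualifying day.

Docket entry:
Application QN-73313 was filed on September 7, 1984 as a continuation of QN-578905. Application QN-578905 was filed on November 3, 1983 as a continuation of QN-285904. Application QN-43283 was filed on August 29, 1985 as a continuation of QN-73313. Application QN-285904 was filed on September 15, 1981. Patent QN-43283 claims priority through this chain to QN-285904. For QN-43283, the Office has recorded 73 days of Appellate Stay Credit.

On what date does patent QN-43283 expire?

1999-11-27

Earliest priority filing: 15 September 1981.
Base term: 15 September 1981 + 18 years → 15 September 1999.
Appellate Stay Credit: +73 days → 27 November 1999.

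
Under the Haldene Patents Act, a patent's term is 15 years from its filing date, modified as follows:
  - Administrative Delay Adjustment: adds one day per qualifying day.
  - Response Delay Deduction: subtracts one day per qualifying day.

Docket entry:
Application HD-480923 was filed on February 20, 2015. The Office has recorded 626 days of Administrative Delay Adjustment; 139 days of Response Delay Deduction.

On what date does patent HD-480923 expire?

Base term: filing date + 15 years → 20 February 2030.
Administrative Delay Adjustment: +626 days → 8 November 2031.
Response Delay Deduction: −139 days → 22 June 2031.

2031-06-22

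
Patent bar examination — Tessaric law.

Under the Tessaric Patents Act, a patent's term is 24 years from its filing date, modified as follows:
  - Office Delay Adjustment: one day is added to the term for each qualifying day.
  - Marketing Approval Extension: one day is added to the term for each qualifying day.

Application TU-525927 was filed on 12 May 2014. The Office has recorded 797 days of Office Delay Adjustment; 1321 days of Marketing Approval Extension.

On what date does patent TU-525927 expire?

February 28, 2044

Base term: filing date + 24 years → 12 May 2038.
Office Delay Adjustment: +797 days → 17 July 2040.
Marketing Approval Extension: +1321 days → 28 February 2044.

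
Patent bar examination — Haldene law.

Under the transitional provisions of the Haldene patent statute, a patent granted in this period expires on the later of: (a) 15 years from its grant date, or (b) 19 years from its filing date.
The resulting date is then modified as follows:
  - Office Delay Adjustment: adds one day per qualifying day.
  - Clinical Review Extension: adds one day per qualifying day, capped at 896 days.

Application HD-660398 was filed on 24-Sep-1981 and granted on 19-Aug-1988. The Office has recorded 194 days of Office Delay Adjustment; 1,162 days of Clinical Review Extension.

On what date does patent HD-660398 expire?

August 13, 2006

(a) grant + 15 years → 19 August 2003.
(b) filing + 19 years → 24 September 2000.
Later of the two: 19 August 2003.
Office Delay Adjustment: +194 days → 29 February 2004.
Clinical Review Extension: 1162 days claimed exceeds the 896-day cap, so +896 days → 13 August 2006.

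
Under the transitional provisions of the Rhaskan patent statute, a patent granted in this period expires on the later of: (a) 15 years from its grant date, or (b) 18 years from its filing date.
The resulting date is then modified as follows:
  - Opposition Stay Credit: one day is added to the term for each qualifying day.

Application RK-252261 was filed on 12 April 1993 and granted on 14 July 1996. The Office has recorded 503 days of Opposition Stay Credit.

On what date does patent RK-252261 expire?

(a) grant + 15 years → 14 July 2011.
(b) filing + 18 years → 12 April 2011.
Later of the two: 14 July 2011.
Opposition Stay Credit: +503 days → 28 November 2012.

November 28, 2012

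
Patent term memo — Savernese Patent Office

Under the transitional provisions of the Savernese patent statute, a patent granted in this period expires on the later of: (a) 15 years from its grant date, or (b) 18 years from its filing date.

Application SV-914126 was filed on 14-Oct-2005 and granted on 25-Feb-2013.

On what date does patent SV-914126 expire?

(a) grant + 15 years → 25 February 2028.
(b) filing + 18 years → 14 October 2023.
Later of the two: 25 February 2028.

February 25, 2028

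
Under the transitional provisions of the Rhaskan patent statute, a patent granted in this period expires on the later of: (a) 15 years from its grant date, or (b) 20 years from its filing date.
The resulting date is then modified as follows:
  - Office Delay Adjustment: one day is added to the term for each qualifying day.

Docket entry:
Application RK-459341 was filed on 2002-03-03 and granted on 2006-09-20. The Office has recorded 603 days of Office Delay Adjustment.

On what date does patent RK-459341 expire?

(a) grant + 15 years → 20 September 2021.
(b) filing + 20 years → 3 March 2022.
Later of the two: 3 March 2022.
Office Delay Adjustment: +603 days → 27 October 2023.

October 27, 2023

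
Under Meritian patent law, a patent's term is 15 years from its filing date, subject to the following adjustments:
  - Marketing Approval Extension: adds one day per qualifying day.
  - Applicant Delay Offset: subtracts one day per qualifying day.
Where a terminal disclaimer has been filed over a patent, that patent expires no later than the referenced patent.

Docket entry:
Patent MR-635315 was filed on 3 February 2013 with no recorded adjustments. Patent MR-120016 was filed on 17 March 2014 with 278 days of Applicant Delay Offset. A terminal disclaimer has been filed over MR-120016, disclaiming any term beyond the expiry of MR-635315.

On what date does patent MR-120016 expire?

Natural term of MR-120016:
  Base: filing + 15 years → 17 March 2029.
  Applicant Delay Offset: −278 days → 12 June 2028.
Expiry of referenced patent MR-635315:
  Base: filing + 15 years → 3 February 2028.
Terminal disclaimer: MR-120016 expires on the earlier of 12 June 2028 and 3 February 2028.

February 3, 2028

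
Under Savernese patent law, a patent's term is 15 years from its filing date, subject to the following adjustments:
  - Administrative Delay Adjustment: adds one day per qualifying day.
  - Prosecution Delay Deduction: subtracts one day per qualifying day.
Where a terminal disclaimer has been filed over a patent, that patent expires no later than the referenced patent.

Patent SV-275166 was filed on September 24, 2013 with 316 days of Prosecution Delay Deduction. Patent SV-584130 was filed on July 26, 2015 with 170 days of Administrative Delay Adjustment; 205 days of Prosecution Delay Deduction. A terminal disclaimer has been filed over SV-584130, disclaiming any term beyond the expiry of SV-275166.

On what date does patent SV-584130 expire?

November 13, 2027

Natural term of SV-584130:
  Base: filing + 15 years → 26 July 2030.
  Administrative Delay Adjustment: +170 days → 12 January 2031.
  Prosecution Delay Deduction: −205 days → 21 June 2030.
Expiry of referenced patent SV-275166:
  Base: filing + 15 years → 24 September 2028.
  Prosecution Delay Deduction: −316 days → 13 November 2027.
Terminal disclaimer: SV-584130 expires on the earlier of 21 June 2030 and 13 November 2027.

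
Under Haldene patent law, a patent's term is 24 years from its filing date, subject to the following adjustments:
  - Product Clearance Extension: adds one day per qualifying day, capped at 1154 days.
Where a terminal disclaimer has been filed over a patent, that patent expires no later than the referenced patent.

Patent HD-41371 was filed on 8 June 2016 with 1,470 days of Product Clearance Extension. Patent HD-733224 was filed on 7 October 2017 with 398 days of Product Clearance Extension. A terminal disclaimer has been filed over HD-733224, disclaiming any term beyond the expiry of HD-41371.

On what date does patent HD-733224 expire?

November 9, 2042

Natural term of HD-733224:
  Base: filing + 24 years → 7 October 2041.
  Product Clearance Extension: 398 days (within the 1154-day cap) → +398 days → 9 November 2042.
Expiry of referenced patent HD-41371:
  Base: filing + 24 years → 8 June 2040.
  Product Clearance Extension: 1470 days claimed exceeds the 1154-day cap, so +1154 days → 6 August 2043.
Terminal disclaimer: HD-733224 expires on the earlier of 9 November 2042 and 6 August 2043.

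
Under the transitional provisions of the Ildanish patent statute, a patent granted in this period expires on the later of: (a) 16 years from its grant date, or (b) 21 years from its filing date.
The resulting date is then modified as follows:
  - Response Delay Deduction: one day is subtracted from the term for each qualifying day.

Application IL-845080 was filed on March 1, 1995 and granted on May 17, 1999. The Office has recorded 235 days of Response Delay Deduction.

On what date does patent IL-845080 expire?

July 10, 2015

(a) grant + 16 years → 17 May 2015.
(b) filing + 21 years → 1 March 2016.
Later of the two: 1 March 2016.
Response Delay Deduction: −235 days → 10 July 2015.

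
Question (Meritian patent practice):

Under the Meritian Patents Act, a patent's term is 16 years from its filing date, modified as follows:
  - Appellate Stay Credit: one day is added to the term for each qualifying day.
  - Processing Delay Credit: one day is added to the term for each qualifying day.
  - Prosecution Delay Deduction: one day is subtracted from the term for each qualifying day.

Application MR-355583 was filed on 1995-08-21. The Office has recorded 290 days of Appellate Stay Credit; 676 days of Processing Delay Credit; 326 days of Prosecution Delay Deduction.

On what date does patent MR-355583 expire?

2013-05-22

Base term: filing date + 16 years → 21 August 2011.
Appellate Stay Credit: +290 days → 6 June 2012.
Processing Delay Credit: +676 days → 13 April 2014.
Prosecution Delay Deduction: −326 days → 22 May 2013.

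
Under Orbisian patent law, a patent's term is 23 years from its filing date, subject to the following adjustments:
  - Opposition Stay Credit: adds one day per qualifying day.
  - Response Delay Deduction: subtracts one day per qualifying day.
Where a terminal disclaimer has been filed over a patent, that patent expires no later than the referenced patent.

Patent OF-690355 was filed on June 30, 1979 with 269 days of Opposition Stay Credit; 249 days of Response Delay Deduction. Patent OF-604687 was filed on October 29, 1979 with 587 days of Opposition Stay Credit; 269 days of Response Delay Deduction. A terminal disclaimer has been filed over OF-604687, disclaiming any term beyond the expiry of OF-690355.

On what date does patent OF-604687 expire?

Natural term of OF-604687:
  Base: filing + 23 years → 29 October 2002.
  Opposition Stay Credit: +587 days → 7 June 2004.
  Response Delay Deduction: −269 days → 12 September 2003.
Expiry of referenced patent OF-690355:
  Base: filing + 23 years → 30 June 2002.
  Opposition Stay Credit: +269 days → 26 March 2003.
  Response Delay Deduction: −249 days → 20 July 2002.
Terminal disclaimer: OF-604687 expires on the earlier of 12 September 2003 and 20 July 2002.

July 20, 2002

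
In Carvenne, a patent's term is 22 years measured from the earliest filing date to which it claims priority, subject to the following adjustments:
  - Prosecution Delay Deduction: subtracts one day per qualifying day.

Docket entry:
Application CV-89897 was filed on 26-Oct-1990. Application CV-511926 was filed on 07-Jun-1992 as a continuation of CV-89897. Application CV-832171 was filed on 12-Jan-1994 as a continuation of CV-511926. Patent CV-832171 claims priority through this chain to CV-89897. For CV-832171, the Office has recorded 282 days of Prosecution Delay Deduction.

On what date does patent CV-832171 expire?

Earliest priority filing: 26 October 1990.
Base term: 26 October 1990 + 22 years → 26 October 2012.
Prosecution Delay Deduction: −282 days → 18 January 2012.

January 18, 2012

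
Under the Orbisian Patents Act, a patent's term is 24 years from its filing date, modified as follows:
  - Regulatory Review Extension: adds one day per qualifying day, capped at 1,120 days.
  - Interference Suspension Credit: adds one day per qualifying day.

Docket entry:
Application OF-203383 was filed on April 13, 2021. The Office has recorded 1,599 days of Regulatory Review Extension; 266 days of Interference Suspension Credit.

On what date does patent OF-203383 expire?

Base term: filing date + 24 years → 13 April 2045.
Regulatory Review Extension: 1599 days claimed exceeds the 1120-day cap, so +1120 days → 7 May 2048.
Interference Suspension Credit: +266 days → 28 January 2049.

2049-01-28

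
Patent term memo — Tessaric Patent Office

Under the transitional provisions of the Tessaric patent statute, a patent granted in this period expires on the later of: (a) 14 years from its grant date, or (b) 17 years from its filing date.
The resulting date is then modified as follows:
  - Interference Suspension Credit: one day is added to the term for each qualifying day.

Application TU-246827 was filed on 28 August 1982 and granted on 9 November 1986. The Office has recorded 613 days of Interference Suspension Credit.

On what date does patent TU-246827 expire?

(a) grant + 14 years → 9 November 2000.
(b) filing + 17 years → 28 August 1999.
Later of the two: 9 November 2000.
Interference Suspension Credit: +613 days → 15 July 2002.

July 15, 2002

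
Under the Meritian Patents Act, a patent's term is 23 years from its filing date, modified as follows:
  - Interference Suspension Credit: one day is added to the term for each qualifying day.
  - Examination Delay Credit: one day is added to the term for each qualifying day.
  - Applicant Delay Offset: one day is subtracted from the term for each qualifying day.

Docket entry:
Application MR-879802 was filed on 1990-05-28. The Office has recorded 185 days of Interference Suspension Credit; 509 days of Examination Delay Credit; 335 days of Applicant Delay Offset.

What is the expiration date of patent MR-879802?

May 22, 2014

Base term: filing date + 23 years → 28 May 2013.
Interference Suspension Credit: +185 days → 29 November 2013.
Examination Delay Credit: +509 days → 22 April 2015.
Applicant Delay Offset: −335 days → 22 May 2014.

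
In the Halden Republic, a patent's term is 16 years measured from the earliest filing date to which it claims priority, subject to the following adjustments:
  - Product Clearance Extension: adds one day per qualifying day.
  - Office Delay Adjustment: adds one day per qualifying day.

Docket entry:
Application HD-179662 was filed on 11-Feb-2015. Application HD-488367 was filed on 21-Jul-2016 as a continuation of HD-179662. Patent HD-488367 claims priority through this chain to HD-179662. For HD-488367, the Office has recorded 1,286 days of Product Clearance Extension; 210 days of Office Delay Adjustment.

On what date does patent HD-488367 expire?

Earliest priority filing: 11 February 2015.
Base term: 11 February 2015 + 16 years → 11 February 2031.
Product Clearance Extension: +1286 days → 20 August 2034.
Office Delay Adjustment: +210 days → 18 March 2035.

March 18, 2035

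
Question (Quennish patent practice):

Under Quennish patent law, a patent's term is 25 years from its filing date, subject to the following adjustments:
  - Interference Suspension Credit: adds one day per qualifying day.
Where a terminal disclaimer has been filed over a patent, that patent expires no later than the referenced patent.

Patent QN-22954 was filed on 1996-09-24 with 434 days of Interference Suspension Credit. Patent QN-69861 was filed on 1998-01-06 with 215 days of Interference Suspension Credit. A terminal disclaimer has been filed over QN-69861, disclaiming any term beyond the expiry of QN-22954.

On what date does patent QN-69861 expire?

2022-12-02

Natural term of QN-69861:
  Base: filing + 25 years → 6 January 2023.
  Interference Suspension Credit: +215 days → 9 August 2023.
Expiry of referenced patent QN-22954:
  Base: filing + 25 years → 24 September 2021.
  Interference Suspension Credit: +434 days → 2 December 2022.
Terminal disclaimer: QN-69861 expires on the earlier of 9 August 2023 and 2 December 2022.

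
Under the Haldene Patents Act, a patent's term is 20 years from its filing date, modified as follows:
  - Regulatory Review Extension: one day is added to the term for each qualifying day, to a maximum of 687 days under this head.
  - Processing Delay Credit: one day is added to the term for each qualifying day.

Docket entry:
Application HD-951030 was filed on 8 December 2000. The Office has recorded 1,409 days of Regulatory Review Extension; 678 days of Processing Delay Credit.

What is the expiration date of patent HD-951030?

2024-09-03

Base term: filing date + 20 years → 8 December 2020.
Regulatory Review Extension: 1409 days claimed exceeds the 687-day cap, so +687 days → 26 October 2022.
Processing Delay Credit: +678 days → 3 September 2024.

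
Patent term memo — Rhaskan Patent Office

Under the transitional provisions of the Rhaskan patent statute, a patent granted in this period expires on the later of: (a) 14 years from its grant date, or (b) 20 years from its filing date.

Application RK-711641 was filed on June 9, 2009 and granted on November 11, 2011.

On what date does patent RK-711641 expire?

June 9, 2029

(a) grant + 14 years → 11 November 2025.
(b) filing + 20 years → 9 June 2029.
Later of the two: 9 June 2029.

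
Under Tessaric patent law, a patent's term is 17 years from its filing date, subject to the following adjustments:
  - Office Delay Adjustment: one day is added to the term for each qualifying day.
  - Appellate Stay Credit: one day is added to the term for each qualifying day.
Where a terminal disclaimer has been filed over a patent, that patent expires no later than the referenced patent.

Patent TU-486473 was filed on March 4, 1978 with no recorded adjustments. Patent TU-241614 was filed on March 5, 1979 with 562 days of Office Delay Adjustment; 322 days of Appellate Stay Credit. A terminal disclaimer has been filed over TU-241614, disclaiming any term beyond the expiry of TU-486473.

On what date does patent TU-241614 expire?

Natural term of TU-241614:
  Base: filing + 17 years → 5 March 1996.
  Office Delay Adjustment: +562 days → 18 September 1997.
  Appellate Stay Credit: +322 days → 6 August 1998.
Expiry of referenced patent TU-486473:
  Base: filing + 17 years → 4 March 1995.
Terminal disclaimer: TU-241614 expires on the earlier of 6 August 1998 and 4 March 1995.

1995-03-04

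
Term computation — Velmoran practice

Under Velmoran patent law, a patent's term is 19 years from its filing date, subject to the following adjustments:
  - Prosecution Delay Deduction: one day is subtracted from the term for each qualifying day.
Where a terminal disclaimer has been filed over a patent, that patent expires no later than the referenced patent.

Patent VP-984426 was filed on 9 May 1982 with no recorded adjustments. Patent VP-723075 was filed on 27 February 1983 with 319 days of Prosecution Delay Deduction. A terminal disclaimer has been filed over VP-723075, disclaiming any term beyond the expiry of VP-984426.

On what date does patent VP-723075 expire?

Natural term of VP-723075:
  Base: filing + 19 years → 27 February 2002.
  Prosecution Delay Deduction: −319 days → 14 April 2001.
Expiry of referenced patent VP-984426:
  Base: filing + 19 years → 9 May 2001.
Terminal disclaimer: VP-723075 expires on the earlier of 14 April 2001 and 9 May 2001.

April 14, 2001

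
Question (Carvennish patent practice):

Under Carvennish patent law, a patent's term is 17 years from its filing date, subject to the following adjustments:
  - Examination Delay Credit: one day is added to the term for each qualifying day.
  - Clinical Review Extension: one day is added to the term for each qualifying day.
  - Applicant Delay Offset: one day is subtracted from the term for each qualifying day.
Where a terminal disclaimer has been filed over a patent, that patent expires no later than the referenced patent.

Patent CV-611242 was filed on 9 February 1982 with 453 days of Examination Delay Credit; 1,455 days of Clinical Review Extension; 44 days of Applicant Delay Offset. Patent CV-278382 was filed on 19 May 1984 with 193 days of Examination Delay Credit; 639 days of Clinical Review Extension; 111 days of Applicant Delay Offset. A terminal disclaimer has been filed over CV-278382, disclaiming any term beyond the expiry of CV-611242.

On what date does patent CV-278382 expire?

May 10, 2003

Natural term of CV-278382:
  Base: filing + 17 years → 19 May 2001.
  Examination Delay Credit: +193 days → 28 November 2001.
  Clinical Review Extension: +639 days → 29 August 2003.
  Applicant Delay Offset: −111 days → 10 May 2003.
Expiry of referenced patent CV-611242:
  Base: filing + 17 years → 9 February 1999.
  Examination Delay Credit: +453 days → 7 May 2000.
  Clinical Review Extension: +1455 days → 1 May 2004.
  Applicant Delay Offset: −44 days → 18 March 2004.
Terminal disclaimer: CV-278382 expires on the earlier of 10 May 2003 and 18 March 2004.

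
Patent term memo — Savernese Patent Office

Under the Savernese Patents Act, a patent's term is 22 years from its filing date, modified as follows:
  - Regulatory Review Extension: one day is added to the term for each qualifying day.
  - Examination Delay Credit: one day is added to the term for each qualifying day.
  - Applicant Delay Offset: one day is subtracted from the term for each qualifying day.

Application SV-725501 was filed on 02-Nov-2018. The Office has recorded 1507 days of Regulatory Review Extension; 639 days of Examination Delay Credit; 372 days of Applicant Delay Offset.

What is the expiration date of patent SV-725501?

Base term: filing date + 22 years → 2 November 2040.
Regulatory Review Extension: +1507 days → 18 December 2044.
Examination Delay Credit: +639 days → 18 September 2046.
Applicant Delay Offset: −372 days → 11 September 2045.

2045-09-11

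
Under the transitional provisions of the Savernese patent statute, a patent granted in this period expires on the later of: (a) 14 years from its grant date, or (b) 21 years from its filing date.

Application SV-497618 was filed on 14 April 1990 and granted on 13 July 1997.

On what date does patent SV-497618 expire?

2011-07-13

(a) grant + 14 years → 13 July 2011.
(b) filing + 21 years → 14 April 2011.
Later of the two: 13 July 2011.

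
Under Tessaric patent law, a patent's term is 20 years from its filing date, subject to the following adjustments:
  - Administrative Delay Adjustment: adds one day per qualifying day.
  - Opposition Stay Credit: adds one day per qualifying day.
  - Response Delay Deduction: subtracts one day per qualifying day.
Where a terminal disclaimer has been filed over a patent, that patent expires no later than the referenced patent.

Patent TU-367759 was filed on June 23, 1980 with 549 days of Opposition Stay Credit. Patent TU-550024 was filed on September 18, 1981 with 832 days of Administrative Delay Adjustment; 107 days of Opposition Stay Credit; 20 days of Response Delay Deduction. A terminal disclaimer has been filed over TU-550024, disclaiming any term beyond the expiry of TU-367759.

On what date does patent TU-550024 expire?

Natural term of TU-550024:
  Base: filing + 20 years → 18 September 2001.
  Administrative Delay Adjustment: +832 days → 29 December 2003.
  Opposition Stay Credit: +107 days → 14 April 2004.
  Response Delay Deduction: −20 days → 25 March 2004.
Expiry of referenced patent TU-367759:
  Base: filing + 20 years → 23 June 2000.
  Opposition Stay Credit: +549 days → 24 December 2001.
Terminal disclaimer: TU-550024 expires on the earlier of 25 March 2004 and 24 December 2001.

December 24, 2001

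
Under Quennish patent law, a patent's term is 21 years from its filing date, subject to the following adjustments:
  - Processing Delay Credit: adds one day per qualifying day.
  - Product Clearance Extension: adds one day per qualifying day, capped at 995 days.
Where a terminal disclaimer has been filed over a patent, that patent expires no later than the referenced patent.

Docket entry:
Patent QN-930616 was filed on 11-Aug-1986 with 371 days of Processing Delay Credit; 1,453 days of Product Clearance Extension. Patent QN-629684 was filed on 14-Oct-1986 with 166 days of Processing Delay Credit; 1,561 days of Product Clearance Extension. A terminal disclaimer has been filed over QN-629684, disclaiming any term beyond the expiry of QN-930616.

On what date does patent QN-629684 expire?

Natural term of QN-629684:
  Base: filing + 21 years → 14 October 2007.
  Processing Delay Credit: +166 days → 28 March 2008.
  Product Clearance Extension: 1561 days claimed exceeds the 995-day cap, so +995 days → 18 December 2010.
Expiry of referenced patent QN-930616:
  Base: filing + 21 years → 11 August 2007.
  Processing Delay Credit: +371 days → 16 August 2008.
  Product Clearance Extension: 1453 days claimed exceeds the 995-day cap, so +995 days → 8 May 2011.
Terminal disclaimer: QN-629684 expires on the earlier of 18 December 2010 and 8 May 2011.

December 18, 2010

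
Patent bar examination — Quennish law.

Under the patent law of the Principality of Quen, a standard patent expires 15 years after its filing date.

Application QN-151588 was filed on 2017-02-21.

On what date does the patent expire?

Filing date + 15 years → 21 February 2032.

February 21, 2032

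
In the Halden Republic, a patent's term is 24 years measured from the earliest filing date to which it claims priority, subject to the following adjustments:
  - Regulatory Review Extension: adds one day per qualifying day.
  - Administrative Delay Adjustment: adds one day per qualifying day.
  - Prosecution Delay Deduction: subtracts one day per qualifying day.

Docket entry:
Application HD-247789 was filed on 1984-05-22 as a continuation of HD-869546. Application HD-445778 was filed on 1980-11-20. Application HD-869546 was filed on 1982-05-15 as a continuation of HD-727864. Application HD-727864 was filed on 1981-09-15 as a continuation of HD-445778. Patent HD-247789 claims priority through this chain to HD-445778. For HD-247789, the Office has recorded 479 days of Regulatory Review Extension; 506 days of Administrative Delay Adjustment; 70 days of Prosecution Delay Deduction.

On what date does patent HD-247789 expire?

Earliest priority filing: 20 November 1980.
Base term: 20 November 1980 + 24 years → 20 November 2004.
Regulatory Review Extension: +479 days → 14 March 2006.
Administrative Delay Adjustment: +506 days → 2 August 2007.
Prosecution Delay Deduction: −70 days → 24 May 2007.

2007-05-24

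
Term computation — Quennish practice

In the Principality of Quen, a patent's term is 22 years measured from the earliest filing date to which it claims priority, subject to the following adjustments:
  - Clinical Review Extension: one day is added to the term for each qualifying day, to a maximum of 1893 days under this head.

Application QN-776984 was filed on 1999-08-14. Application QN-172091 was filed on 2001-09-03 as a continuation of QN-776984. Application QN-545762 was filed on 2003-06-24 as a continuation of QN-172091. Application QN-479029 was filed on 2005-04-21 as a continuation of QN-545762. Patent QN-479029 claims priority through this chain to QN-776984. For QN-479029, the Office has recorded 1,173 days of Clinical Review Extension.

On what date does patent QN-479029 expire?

October 30, 2024

Earliest priority filing: 14 August 1999.
Base term: 14 August 1999 + 22 years → 14 August 2021.
Clinical Review Extension: 1173 days (within the 1893-day cap) → +1173 days → 30 October 2024.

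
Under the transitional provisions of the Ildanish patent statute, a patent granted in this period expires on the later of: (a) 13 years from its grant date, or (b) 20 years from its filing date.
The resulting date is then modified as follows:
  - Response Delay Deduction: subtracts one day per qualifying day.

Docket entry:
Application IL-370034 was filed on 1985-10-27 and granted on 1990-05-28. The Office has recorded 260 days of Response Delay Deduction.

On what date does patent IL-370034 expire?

(a) grant + 13 years → 28 May 2003.
(b) filing + 20 years → 27 October 2005.
Later of the two: 27 October 2005.
Response Delay Deduction: −260 days → 9 February 2005.

2005-02-09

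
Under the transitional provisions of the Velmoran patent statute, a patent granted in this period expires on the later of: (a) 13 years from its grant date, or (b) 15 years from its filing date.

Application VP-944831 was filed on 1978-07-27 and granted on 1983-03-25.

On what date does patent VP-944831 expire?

1996-03-25

(a) grant + 13 years → 25 March 1996.
(b) filing + 15 years → 27 July 1993.
Later of the two: 25 March 1996.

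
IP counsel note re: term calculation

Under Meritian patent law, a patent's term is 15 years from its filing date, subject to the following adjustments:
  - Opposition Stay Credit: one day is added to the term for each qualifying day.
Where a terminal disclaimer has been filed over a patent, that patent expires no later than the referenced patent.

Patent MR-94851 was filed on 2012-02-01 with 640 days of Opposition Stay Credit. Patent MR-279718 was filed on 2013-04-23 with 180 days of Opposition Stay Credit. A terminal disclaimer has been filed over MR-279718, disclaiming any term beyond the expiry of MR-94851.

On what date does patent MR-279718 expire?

Natural term of MR-279718:
  Base: filing + 15 years → 23 April 2028.
  Opposition Stay Credit: +180 days → 20 October 2028.
Expiry of referenced patent MR-94851:
  Base: filing + 15 years → 1 February 2027.
  Opposition Stay Credit: +640 days → 2 November 2028.
Terminal disclaimer: MR-279718 expires on the earlier of 20 October 2028 and 2 November 2028.

October 20, 2028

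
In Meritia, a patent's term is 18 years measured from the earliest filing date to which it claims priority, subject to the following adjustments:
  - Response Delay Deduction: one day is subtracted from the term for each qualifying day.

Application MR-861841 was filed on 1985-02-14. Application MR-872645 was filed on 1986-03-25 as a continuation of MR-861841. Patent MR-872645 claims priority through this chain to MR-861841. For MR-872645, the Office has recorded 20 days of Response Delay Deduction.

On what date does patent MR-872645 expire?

January 25, 2003

Earliest priority filing: 14 February 1985.
Base term: 14 February 1985 + 18 years → 14 February 2003.
Response Delay Deduction: −20 days → 25 January 2003.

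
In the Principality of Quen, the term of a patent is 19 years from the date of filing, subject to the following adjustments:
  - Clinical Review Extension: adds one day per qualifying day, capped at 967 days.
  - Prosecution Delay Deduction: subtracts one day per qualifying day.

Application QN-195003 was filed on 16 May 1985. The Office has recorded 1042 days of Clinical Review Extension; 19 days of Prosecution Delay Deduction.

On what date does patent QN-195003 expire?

December 20, 2006

Base term: filing date + 19 years → 16 May 2004.
Clinical Review Extension: 1042 days claimed exceeds the 967-day cap, so +967 days → 8 January 2007.
Prosecution Delay Deduction: −19 days → 20 December 2006.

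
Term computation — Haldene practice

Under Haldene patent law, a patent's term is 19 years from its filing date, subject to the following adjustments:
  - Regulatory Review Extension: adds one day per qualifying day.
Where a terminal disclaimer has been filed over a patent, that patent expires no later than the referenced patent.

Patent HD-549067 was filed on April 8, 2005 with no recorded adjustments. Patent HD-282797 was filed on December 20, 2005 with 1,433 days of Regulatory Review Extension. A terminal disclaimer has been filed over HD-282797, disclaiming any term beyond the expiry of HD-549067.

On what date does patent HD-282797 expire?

April 8, 2024

Natural term of HD-282797:
  Base: filing + 19 years → 20 December 2024.
  Regulatory Review Extension: +1433 days → 22 November 2028.
Expiry of referenced patent HD-549067:
  Base: filing + 19 years → 8 April 2024.
Terminal disclaimer: HD-282797 expires on the earlier of 22 November 2028 and 8 April 2024.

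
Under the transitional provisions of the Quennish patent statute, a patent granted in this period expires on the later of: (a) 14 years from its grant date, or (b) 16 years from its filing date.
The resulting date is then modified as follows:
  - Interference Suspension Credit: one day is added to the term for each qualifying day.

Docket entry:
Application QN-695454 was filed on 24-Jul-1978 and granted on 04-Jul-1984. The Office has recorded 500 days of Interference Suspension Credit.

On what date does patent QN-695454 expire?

1999-11-16

(a) grant + 14 years → 4 July 1998.
(b) filing + 16 years → 24 July 1994.
Later of the two: 4 July 1998.
Interference Suspension Credit: +500 days → 16 November 1999.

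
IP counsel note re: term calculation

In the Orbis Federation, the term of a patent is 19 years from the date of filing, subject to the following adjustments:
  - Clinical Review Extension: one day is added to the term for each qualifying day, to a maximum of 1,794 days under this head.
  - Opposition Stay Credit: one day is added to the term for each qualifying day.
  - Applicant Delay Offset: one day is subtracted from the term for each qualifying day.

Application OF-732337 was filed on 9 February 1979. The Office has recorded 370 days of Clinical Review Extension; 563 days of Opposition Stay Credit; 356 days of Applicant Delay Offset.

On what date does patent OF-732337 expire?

Base term: filing date + 19 years → 9 February 1998.
Clinical Review Extension: 370 days (within the 1794-day cap) → +370 days → 14 February 1999.
Opposition Stay Credit: +563 days → 30 August 2000.
Applicant Delay Offset: −356 days → 9 September 1999.

September 9, 1999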